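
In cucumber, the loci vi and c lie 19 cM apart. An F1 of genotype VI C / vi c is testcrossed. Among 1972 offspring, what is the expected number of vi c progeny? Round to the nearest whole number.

799

A map distance of 19 cM corresponds to a recombination frequency of 0.190.
The F1 is VI C / vi c, so vi c is a parental gamete class with expected frequency (1 − r)/2 = 0.810/2 = 0.4050.
Expected number = 0.4050 × 1972 = 798.66 ≈ 799.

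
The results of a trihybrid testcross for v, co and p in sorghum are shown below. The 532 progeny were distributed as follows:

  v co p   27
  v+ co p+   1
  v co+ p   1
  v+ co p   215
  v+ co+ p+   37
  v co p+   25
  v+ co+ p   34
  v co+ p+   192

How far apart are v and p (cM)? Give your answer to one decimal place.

12.4 cM

The two most frequent reciprocal classes, v co+ p+ and v+ co p, are the parental types, so the F1 was v co+ p+ / v+ co p.
The two rarest classes, v co+ p and v+ co p+, are the double crossovers. Comparing them with the parentals, only the p allele has switched, so p is the middle locus and the order is co – p – v.
Crossovers in the p–v interval produce the single-crossover classes v+ co+ p+ and v co p (37 + 27 = 64) plus the double crossovers (2).
RF(p–v) = (64 + 2) / 532 = 66/532 = 0.1241 → 12.4 cM.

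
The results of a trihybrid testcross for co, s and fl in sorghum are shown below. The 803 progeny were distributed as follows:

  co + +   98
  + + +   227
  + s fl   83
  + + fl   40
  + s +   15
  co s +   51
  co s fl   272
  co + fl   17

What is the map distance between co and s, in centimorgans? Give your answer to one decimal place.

The two most frequent reciprocal classes, + + + and co s fl, are the parental types, so the F1 was + + + / co s fl.
The two rarest classes, + s + and co + fl, are the double crossovers. Comparing them with the parentals, only the s allele has switched, so s is the middle locus and the order is co – s – fl.
Crossovers in the co–s interval produce the single-crossover classes co + + and + s fl (98 + 83 = 181) plus the double crossovers (32).
RF(co–s) = (181 + 32) / 803 = 213/803 = 0.2653 → 26.5 centimorgans.

26.5 centimorgans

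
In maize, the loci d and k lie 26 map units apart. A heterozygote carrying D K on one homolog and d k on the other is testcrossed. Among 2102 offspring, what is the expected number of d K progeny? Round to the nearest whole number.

273

A map distance of 26 map units corresponds to a recombination frequency of 0.260.
The F1 is D K / d k, so d K is a recombinant gamete class with expected frequency r/2 = 0.260/2 = 0.1300.
Expected number = 0.1300 × 2102 = 273.26 ≈ 273.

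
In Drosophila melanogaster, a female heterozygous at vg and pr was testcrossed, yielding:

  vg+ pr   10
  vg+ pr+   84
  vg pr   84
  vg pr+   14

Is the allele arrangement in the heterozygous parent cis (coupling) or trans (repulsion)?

The two most frequent classes are vg+ pr+ (84) and vg pr (84); these are the parental (non-recombinant) types.
So the F1 carried vg+ pr+ on one chromosome and vg pr on the other — the recessive alleles are on the same chromosome (cis / coupling).

cis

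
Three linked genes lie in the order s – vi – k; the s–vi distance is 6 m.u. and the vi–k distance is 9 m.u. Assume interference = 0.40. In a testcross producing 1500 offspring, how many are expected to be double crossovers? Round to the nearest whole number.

Map distances give recombination frequencies of 0.060 and 0.090 for the two intervals.
With interference 0.40 (so coincidence = 0.60), expected double-crossover frequency = 0.060 × 0.090 × 0.60 = 0.00324.
Expected number = 0.00324 × 1500 = 4.86 ≈ 5.

5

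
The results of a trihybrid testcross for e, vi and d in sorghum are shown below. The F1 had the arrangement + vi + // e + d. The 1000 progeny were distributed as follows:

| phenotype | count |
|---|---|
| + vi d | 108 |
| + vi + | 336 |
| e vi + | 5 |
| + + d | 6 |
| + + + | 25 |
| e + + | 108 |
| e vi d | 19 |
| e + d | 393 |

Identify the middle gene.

The two rarest classes, e vi + and + + d, are the double crossovers. Comparing them with the parentals, only the e allele has switched, so e is the middle locus and the order is d – e – vi.

e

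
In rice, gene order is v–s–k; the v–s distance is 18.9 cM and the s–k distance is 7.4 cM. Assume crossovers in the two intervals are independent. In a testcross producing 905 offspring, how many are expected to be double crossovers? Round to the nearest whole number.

13

Map distances give recombination frequencies of 0.189 and 0.074 for the two intervals.
With no interference, expected double-crossover frequency = 0.189 × 0.074 = 0.01399.
Expected number = 0.01399 × 905 = 12.66 ≈ 13.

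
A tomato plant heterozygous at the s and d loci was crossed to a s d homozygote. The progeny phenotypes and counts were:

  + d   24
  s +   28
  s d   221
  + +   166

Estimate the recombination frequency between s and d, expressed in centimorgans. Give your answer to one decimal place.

The two most frequent classes, + + (166) and s d (221), are the parental types, so the F1 was + + / s d.
The recombinant classes are + d and s +: 24 + 28 = 52.
Recombination frequency = 52/439 = 0.1185 ≈ 11.8%, i.e. 11.8 centimorgans.

11.8 centimorgans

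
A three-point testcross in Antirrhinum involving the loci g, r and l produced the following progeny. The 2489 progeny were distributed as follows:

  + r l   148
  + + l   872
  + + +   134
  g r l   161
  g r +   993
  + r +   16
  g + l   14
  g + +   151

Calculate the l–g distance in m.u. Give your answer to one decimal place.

The two most frequent reciprocal classes, + + l and g r +, are the parental types, so the F1 was + + l / g r +.
The two rarest classes, g + l and + r +, are the double crossovers. Comparing them with the parentals, only the g allele has switched, so g is the middle locus and the order is r – g – l.
Crossovers in the g–l interval produce the single-crossover classes + + + and g r l (134 + 161 = 295) plus the double crossovers (30).
RF(g–l) = (295 + 30) / 2489 = 325/2489 = 0.1306 → 13.1 m.u.

13.1 m.u.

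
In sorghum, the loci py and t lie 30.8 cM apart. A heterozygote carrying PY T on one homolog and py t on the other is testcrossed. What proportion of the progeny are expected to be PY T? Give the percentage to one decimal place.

34.6%

A map distance of 30.8 cM corresponds to a recombination frequency of 0.308.
The F1 is PY T / py t, so PY T is a parental gamete class with expected frequency (1 − r)/2 = 0.692/2 = 0.3460.
That is 0.3460 = 34.6% of the progeny.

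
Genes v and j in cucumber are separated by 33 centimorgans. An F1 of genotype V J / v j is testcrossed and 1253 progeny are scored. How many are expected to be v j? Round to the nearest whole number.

420

A map distance of 33 centimorgans corresponds to a recombination frequency of 0.330.
The F1 is V J / v j, so v j is a parental gamete class with expected frequency (1 − r)/2 = 0.670/2 = 0.3350.
Expected number = 0.3350 × 1253 = 419.75 ≈ 420.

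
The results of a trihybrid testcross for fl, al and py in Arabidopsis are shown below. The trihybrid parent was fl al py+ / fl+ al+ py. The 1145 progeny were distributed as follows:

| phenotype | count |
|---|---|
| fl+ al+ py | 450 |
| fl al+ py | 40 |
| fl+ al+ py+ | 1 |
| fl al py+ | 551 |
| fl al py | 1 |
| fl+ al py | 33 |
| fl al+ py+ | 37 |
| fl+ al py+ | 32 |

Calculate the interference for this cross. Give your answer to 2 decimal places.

The two rarest classes, fl al py and fl+ al+ py+, are the double crossovers. Comparing them with the parentals, only the py allele has switched, so py is the middle locus and the order is fl – py – al.
fl–py: (72 + 2)/1145 = 0.0646; py–al: (70 + 2)/1145 = 0.0629.
Expected DCO frequency = 0.0646 × 0.0629 ≈ 0.00406; observed = 2/1145 ≈ 0.00175.
Coefficient of coincidence = 0.00175/0.00406 ≈ 0.43; interference = 1 − 0.43 = 0.57.

0.57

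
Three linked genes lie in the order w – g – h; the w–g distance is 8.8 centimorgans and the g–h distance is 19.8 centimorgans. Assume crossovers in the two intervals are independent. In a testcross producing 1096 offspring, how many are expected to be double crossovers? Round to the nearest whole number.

19

Map distances give recombination frequencies of 0.088 and 0.198 for the two intervals.
With no interference, expected double-crossover frequency = 0.088 × 0.198 = 0.01742.
Expected number = 0.01742 × 1096 = 19.10 ≈ 19.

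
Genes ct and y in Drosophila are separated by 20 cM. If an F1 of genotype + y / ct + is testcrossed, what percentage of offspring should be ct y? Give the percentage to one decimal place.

10.0%

A map distance of 20 cM corresponds to a recombination frequency of 0.200.
The F1 is + y / ct +, so ct y is a recombinant gamete class with expected frequency r/2 = 0.200/2 = 0.1000.
That is 0.1000 = 10.0% of the progeny.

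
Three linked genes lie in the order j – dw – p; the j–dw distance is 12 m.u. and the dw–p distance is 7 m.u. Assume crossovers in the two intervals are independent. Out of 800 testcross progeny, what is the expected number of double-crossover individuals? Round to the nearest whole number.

7

Map distances give recombination frequencies of 0.120 and 0.070 for the two intervals.
With no interference, expected double-crossover frequency = 0.120 × 0.070 = 0.00840.
Expected number = 0.00840 × 800 = 6.72 ≈ 7.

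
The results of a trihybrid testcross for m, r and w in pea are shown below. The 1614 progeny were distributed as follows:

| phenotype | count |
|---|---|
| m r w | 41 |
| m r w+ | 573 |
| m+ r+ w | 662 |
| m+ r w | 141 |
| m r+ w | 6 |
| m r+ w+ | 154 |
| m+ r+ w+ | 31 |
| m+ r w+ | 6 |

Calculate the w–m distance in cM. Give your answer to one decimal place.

The two most frequent reciprocal classes, m r w+ and m+ r+ w, are the parental types, so the F1 was m r w+ / m+ r+ w.
The two rarest classes, m+ r w+ and m r+ w, are the double crossovers. Comparing them with the parentals, only the m allele has switched, so m is the middle locus and the order is w – m – r.
Crossovers in the w–m interval produce the single-crossover classes m r w and m+ r+ w+ (41 + 31 = 72) plus the double crossovers (12).
RF(w–m) = (72 + 12) / 1614 = 84/1614 = 0.0520 → 5.2 cM.

5.2 cM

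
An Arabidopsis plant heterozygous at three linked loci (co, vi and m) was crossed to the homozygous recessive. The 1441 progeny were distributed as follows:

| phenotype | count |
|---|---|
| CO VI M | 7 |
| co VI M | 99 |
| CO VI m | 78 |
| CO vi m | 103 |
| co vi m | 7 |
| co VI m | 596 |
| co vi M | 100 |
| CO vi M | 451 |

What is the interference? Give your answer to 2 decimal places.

The two most frequent reciprocal classes, co VI m and CO vi M, are the parental types, so the F1 was co VI m / CO vi M.
The two rarest classes, co vi m and CO VI M, are the double crossovers. Comparing them with the parentals, only the vi allele has switched, so vi is the middle locus and the order is m – vi – co.
m–vi: (202 + 14)/1441 = 0.1499; vi–co: (178 + 14)/1441 = 0.1332.
Expected DCO frequency = 0.1499 × 0.1332 ≈ 0.01997; observed = 14/1441 ≈ 0.00972.
Coefficient of coincidence = 0.00972/0.01997 ≈ 0.49; interference = 1 − 0.49 = 0.51.

0.51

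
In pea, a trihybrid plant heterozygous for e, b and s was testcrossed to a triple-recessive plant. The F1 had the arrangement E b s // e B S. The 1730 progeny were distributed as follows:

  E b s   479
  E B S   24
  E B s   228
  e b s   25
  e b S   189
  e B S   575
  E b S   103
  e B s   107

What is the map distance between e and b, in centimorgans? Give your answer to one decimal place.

The two rarest classes, e b s and E B S, are the double crossovers. Comparing them with the parentals, only the e allele has switched, so e is the middle locus and the order is s – e – b.
Crossovers in the e–b interval produce the single-crossover classes E B s and e b S (228 + 189 = 417) plus the double crossovers (49).
RF(e–b) = (417 + 49) / 1730 = 466/1730 = 0.2694 → 26.9 centimorgans.

26.9 centimorgans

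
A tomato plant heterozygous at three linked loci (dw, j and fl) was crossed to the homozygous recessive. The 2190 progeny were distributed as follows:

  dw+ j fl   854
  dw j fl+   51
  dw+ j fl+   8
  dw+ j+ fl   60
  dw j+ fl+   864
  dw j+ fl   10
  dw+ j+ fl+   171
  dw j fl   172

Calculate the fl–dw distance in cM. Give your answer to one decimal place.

16.5 cM

The two most frequent reciprocal classes, dw+ j fl and dw j+ fl+, are the parental types, so the F1 was dw+ j fl / dw j+ fl+.
The two rarest classes, dw+ j fl+ and dw j+ fl, are the double crossovers. Comparing them with the parentals, only the fl allele has switched, so fl is the middle locus and the order is dw – fl – j.
Crossovers in the dw–fl interval produce the single-crossover classes dw j fl and dw+ j+ fl+ (172 + 171 = 343) plus the double crossovers (18).
RF(dw–fl) = (343 + 18) / 2190 = 361/2190 = 0.1648 → 16.5 cM.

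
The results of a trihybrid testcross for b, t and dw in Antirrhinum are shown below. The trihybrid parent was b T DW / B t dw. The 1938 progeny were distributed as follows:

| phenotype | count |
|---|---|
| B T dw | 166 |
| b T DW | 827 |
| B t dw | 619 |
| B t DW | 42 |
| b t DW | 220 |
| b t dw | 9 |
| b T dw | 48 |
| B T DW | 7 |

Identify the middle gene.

The two rarest classes, B T DW and b t dw, are the double crossovers. Comparing them with the parentals, only the b allele has switched, so b is the middle locus and the order is t – b – dw.

b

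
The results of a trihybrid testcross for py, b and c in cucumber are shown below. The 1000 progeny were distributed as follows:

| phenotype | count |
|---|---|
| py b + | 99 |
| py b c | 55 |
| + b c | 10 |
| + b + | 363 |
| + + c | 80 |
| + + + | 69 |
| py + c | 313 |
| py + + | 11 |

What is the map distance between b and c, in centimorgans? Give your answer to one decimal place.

14.5 centimorgans

The two most frequent reciprocal classes, py + c and + b +, are the parental types, so the F1 was py + c / + b +.
The two rarest classes, py + + and + b c, are the double crossovers. Comparing them with the parentals, only the c allele has switched, so c is the middle locus and the order is py – c – b.
Crossovers in the c–b interval produce the single-crossover classes py b c and + + + (55 + 69 = 124) plus the double crossovers (21).
RF(c–b) = (124 + 21) / 1000 = 145/1000 = 0.1450 → 14.5 centimorgans.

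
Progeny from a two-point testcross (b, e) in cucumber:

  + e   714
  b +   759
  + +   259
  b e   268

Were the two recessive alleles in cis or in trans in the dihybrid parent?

The two most frequent classes are + e (714) and b + (759); these are the parental (non-recombinant) types.
So the F1 carried + e on one chromosome and b + on the other — the recessive alleles are on opposite chromosomes (trans / repulsion).

trans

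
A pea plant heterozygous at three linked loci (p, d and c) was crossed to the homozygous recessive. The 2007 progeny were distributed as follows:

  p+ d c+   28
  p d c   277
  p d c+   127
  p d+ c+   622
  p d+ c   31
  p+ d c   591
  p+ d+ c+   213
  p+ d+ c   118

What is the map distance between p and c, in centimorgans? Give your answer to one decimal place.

The two most frequent reciprocal classes, p+ d c and p d+ c+, are the parental types, so the F1 was p+ d c / p d+ c+.
The two rarest classes, p+ d c+ and p d+ c, are the double crossovers. Comparing them with the parentals, only the c allele has switched, so c is the middle locus and the order is p – c – d.
Crossovers in the p–c interval produce the single-crossover classes p d c and p+ d+ c+ (277 + 213 = 490) plus the double crossovers (59).
RF(p–c) = (490 + 59) / 2007 = 549/2007 = 0.2735 → 27.4 centimorgans.

27.4 centimorgans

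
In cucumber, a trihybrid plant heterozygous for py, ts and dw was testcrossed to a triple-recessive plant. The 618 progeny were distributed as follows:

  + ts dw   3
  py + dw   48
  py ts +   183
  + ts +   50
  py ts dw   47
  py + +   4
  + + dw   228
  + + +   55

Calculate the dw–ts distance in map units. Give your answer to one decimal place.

The two most frequent reciprocal classes, + + dw and py ts +, are the parental types, so the F1 was + + dw / py ts +.
The two rarest classes, + ts dw and py + +, are the double crossovers. Comparing them with the parentals, only the ts allele has switched, so ts is the middle locus and the order is dw – ts – py.
Crossovers in the dw–ts interval produce the single-crossover classes + + + and py ts dw (55 + 47 = 102) plus the double crossovers (7).
RF(dw–ts) = (102 + 7) / 618 = 109/618 = 0.1764 → 17.6 map units.

17.6 map units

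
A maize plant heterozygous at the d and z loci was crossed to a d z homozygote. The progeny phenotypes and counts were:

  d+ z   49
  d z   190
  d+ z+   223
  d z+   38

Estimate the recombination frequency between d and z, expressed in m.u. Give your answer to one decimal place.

17.4 m.u.

The two most frequent classes, d+ z+ (223) and d z (190), are the parental types, so the F1 was d+ z+ / d z.
The recombinant classes are d+ z and d z+: 49 + 38 = 87.
Recombination frequency = 87/500 = 0.1740 ≈ 17.4%, i.e. 17.4 m.u.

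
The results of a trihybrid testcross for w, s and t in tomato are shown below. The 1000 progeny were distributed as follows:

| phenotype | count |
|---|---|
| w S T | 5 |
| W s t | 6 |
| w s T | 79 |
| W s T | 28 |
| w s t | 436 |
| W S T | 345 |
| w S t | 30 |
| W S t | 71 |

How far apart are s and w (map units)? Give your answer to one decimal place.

6.9 map units

The two most frequent reciprocal classes, w s t and W S T, are the parental types, so the F1 was w s t / W S T.
The two rarest classes, W s t and w S T, are the double crossovers. Comparing them with the parentals, only the w allele has switched, so w is the middle locus and the order is s – w – t.
Crossovers in the s–w interval produce the single-crossover classes w S t and W s T (30 + 28 = 58) plus the double crossovers (11).
RF(s–w) = (58 + 11) / 1000 = 69/1000 = 0.0690 → 6.9 map units.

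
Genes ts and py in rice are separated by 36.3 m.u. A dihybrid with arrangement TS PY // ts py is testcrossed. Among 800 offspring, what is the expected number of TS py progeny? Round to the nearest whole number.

145

A map distance of 36.3 m.u. corresponds to a recombination frequency of 0.363.
The F1 is TS PY / ts py, so TS py is a recombinant gamete class with expected frequency r/2 = 0.363/2 = 0.1815.
Expected number = 0.1815 × 800 = 145.20 ≈ 145.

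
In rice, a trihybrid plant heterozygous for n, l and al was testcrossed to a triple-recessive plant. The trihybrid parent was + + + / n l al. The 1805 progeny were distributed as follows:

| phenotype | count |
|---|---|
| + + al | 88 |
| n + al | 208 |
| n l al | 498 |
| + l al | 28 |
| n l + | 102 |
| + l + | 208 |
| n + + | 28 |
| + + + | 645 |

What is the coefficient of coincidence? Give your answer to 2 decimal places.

0.87

The two rarest classes, n + + and + l al, are the double crossovers. Comparing them with the parentals, only the n allele has switched, so n is the middle locus and the order is l – n – al.
l–n: (416 + 56)/1805 = 0.2615; n–al: (190 + 56)/1805 = 0.1363.
Expected DCO frequency = 0.2615 × 0.1363 ≈ 0.03564; observed = 56/1805 ≈ 0.03102.
Coefficient of coincidence = 0.03102/0.03564 ≈ 0.87.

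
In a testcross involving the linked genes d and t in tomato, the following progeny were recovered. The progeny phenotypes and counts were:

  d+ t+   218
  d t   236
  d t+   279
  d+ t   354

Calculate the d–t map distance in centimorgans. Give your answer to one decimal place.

41.8 centimorgans

The two most frequent classes, d+ t (354) and d t+ (279), are the parental types, so the F1 was d+ t / d t+.
The recombinant classes are d+ t+ and d t: 218 + 236 = 454.
Recombination frequency = 454/1087 = 0.4177 ≈ 41.8%, i.e. 41.8 centimorgans.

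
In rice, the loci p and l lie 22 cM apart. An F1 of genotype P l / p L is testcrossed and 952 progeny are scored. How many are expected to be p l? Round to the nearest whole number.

105

A map distance of 22 cM corresponds to a recombination frequency of 0.220.
The F1 is P l / p L, so p l is a recombinant gamete class with expected frequency r/2 = 0.220/2 = 0.1100.
Expected number = 0.1100 × 952 = 104.72 ≈ 105.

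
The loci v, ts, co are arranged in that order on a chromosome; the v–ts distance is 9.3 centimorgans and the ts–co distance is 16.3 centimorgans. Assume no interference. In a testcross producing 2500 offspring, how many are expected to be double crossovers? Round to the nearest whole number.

Map distances give recombination frequencies of 0.093 and 0.163 for the two intervals.
With no interference, expected double-crossover frequency = 0.093 × 0.163 = 0.01516.
Expected number = 0.01516 × 2500 = 37.90 ≈ 38.

38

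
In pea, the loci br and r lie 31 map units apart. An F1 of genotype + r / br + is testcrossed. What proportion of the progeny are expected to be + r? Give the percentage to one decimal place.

34.5%

A map distance of 31 map units corresponds to a recombination frequency of 0.310.
The F1 is + r / br +, so + r is a parental gamete class with expected frequency (1 − r)/2 = 0.690/2 = 0.3450.
That is 0.3450 = 34.5% of the progeny.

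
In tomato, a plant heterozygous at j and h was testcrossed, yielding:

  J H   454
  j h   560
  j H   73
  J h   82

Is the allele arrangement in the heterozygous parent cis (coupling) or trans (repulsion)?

cis

The two most frequent classes are J H (454) and j h (560); these are the parental (non-recombinant) types.
So the F1 carried J H on one chromosome and j h on the other — the recessive alleles are on the same chromosome (cis / coupling).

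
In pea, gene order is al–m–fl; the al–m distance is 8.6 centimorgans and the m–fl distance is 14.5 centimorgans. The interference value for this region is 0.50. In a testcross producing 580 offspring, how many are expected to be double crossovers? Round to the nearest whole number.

Map distances give recombination frequencies of 0.086 and 0.145 for the two intervals.
With interference 0.50 (so coincidence = 0.50), expected double-crossover frequency = 0.086 × 0.145 × 0.50 = 0.00623.
Expected number = 0.00623 × 580 = 3.62 ≈ 4.

4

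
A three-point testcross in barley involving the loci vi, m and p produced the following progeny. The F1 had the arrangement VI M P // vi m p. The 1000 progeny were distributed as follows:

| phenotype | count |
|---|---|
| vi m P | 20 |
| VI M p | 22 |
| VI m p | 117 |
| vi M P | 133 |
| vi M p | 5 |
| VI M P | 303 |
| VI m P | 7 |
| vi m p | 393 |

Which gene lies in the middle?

m

The two rarest classes, VI m P and vi M p, are the double crossovers. Comparing them with the parentals, only the m allele has switched, so m is the middle locus and the order is vi – m – p.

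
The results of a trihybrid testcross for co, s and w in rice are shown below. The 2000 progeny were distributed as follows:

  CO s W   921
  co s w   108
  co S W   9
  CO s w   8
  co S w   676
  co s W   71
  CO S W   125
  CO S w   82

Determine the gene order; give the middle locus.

w

The two most frequent reciprocal classes, CO s W and co S w, are the parental types, so the F1 was CO s W / co S w.
The two rarest classes, CO s w and co S W, are the double crossovers. Comparing them with the parentals, only the w allele has switched, so w is the middle locus and the order is co – w – s.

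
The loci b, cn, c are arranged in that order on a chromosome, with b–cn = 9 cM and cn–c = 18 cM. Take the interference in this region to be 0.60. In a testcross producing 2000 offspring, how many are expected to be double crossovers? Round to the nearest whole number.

Map distances give recombination frequencies of 0.090 and 0.180 for the two intervals.
With interference 0.60 (so coincidence = 0.40), expected double-crossover frequency = 0.090 × 0.180 × 0.40 = 0.00648.
Expected number = 0.00648 × 2000 = 12.96 ≈ 13.

13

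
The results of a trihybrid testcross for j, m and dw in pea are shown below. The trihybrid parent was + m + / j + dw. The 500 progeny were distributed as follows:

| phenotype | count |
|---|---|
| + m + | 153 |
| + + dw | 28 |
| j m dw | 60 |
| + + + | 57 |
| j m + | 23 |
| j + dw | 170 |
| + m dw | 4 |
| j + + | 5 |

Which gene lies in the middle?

dw

The two rarest classes, + m dw and j + +, are the double crossovers. Comparing them with the parentals, only the dw allele has switched, so dw is the middle locus and the order is j – dw – m.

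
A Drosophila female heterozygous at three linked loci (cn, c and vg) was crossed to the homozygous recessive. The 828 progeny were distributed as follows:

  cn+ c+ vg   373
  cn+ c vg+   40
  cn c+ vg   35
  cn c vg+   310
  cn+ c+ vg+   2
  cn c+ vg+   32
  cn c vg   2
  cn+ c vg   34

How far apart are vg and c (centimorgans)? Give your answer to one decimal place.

The two most frequent reciprocal classes, cn+ c+ vg and cn c vg+, are the parental types, so the F1 was cn+ c+ vg / cn c vg+.
The two rarest classes, cn+ c+ vg+ and cn c vg, are the double crossovers. Comparing them with the parentals, only the vg allele has switched, so vg is the middle locus and the order is c – vg – cn.
Crossovers in the c–vg interval produce the single-crossover classes cn+ c vg and cn c+ vg+ (34 + 32 = 66) plus the double crossovers (4).
RF(c–vg) = (66 + 4) / 828 = 70/828 = 0.0845 → 8.5 centimorgans.

8.5 centimorgans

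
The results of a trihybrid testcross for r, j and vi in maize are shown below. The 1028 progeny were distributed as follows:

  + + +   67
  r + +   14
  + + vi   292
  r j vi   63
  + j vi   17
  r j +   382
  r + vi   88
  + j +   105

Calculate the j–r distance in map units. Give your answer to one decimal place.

The two most frequent reciprocal classes, + + vi and r j +, are the parental types, so the F1 was + + vi / r j +.
The two rarest classes, + j vi and r + +, are the double crossovers. Comparing them with the parentals, only the j allele has switched, so j is the middle locus and the order is r – j – vi.
Crossovers in the r–j interval produce the single-crossover classes r + vi and + j + (88 + 105 = 193) plus the double crossovers (31).
RF(r–j) = (193 + 31) / 1028 = 224/1028 = 0.2179 → 21.8 map units.

21.8 map units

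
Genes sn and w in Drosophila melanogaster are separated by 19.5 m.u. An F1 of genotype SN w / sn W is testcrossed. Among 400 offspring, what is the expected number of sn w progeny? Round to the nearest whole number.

A map distance of 19.5 m.u. corresponds to a recombination frequency of 0.195.
The F1 is SN w / sn W, so sn w is a recombinant gamete class with expected frequency r/2 = 0.195/2 = 0.0975.
Expected number = 0.0975 × 400 = 39.00 ≈ 39.

39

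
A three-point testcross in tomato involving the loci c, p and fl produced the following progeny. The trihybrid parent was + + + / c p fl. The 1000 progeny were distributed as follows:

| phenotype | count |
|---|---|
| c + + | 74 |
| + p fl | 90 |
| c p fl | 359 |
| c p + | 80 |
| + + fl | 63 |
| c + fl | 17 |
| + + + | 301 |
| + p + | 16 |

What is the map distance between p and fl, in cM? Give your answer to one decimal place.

The two rarest classes, + p + and c + fl, are the double crossovers. Comparing them with the parentals, only the p allele has switched, so p is the middle locus and the order is fl – p – c.
Crossovers in the fl–p interval produce the single-crossover classes + + fl and c p + (63 + 80 = 143) plus the double crossovers (33).
RF(fl–p) = (143 + 33) / 1000 = 176/1000 = 0.1760 → 17.6 cM.

17.6 cM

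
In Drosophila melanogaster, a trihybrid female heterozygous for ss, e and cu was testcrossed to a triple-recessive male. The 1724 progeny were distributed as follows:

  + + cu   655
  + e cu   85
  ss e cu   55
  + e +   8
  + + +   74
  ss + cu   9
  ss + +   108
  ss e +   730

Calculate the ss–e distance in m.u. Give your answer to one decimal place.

12.2 m.u.

The two most frequent reciprocal classes, + + cu and ss e +, are the parental types, so the F1 was + + cu / ss e +.
The two rarest classes, ss + cu and + e +, are the double crossovers. Comparing them with the parentals, only the ss allele has switched, so ss is the middle locus and the order is cu – ss – e.
Crossovers in the ss–e interval produce the single-crossover classes + e cu and ss + + (85 + 108 = 193) plus the double crossovers (17).
RF(ss–e) = (193 + 17) / 1724 = 210/1724 = 0.1218 → 12.2 m.u.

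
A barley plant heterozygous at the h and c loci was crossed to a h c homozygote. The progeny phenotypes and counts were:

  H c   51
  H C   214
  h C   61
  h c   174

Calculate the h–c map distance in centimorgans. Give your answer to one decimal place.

22.4 centimorgans

The two most frequent classes, H C (214) and h c (174), are the parental types, so the F1 was H C / h c.
The recombinant classes are H c and h C: 51 + 61 = 112.
Recombination frequency = 112/500 = 0.2240 ≈ 22.4%, i.e. 22.4 centimorgans.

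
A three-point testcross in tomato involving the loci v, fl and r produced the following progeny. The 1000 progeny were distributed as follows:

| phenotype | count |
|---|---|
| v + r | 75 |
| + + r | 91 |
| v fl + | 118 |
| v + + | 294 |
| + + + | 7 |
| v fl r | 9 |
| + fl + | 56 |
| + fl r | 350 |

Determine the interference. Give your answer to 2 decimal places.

The two most frequent reciprocal classes, v + + and + fl r, are the parental types, so the F1 was v + + / + fl r.
The two rarest classes, + + + and v fl r, are the double crossovers. Comparing them with the parentals, only the v allele has switched, so v is the middle locus and the order is fl – v – r.
fl–v: (209 + 16)/1000 = 0.2250; v–r: (131 + 16)/1000 = 0.1470.
Expected DCO frequency = 0.2250 × 0.1470 ≈ 0.03308; observed = 16/1000 ≈ 0.01600.
Coefficient of coincidence = 0.01600/0.03308 ≈ 0.48; interference = 1 − 0.48 = 0.52.

0.52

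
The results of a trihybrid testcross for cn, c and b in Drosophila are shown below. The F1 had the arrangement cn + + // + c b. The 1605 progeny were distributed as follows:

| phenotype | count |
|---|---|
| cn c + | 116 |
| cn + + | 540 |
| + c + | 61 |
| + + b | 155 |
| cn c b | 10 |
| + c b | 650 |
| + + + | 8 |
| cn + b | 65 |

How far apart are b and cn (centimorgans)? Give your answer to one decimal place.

9.0 centimorgans

The two rarest classes, + + + and cn c b, are the double crossovers. Comparing them with the parentals, only the cn allele has switched, so cn is the middle locus and the order is c – cn – b.
Crossovers in the cn–b interval produce the single-crossover classes cn + b and + c + (65 + 61 = 126) plus the double crossovers (18).
RF(cn–b) = (126 + 18) / 1605 = 144/1605 = 0.0897 → 9.0 centimorgans.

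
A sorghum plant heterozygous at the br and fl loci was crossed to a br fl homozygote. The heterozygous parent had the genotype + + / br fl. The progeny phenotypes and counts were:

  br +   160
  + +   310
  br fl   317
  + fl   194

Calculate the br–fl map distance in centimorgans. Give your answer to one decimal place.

36.1 centimorgans

The recombinant classes are + fl and br +: 194 + 160 = 354.
Recombination frequency = 354/981 = 0.3609 ≈ 36.1%, i.e. 36.1 centimorgans.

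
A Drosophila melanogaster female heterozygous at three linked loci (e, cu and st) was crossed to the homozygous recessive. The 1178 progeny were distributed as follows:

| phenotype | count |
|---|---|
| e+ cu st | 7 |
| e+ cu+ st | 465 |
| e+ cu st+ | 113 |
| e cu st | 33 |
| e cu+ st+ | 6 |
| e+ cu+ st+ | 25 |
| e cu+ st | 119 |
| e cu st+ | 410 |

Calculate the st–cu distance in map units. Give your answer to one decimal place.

The two most frequent reciprocal classes, e+ cu+ st and e cu st+, are the parental types, so the F1 was e+ cu+ st / e cu st+.
The two rarest classes, e+ cu st and e cu+ st+, are the double crossovers. Comparing them with the parentals, only the cu allele has switched, so cu is the middle locus and the order is st – cu – e.
Crossovers in the st–cu interval produce the single-crossover classes e+ cu+ st+ and e cu st (25 + 33 = 58) plus the double crossovers (13).
RF(st–cu) = (58 + 13) / 1178 = 71/1178 = 0.0603 → 6.0 map units.

6.0 map units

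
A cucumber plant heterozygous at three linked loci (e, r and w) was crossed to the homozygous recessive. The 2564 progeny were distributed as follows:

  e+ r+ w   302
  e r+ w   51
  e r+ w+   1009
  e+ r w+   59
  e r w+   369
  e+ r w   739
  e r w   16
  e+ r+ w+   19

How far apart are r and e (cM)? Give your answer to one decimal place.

The two most frequent reciprocal classes, e+ r w and e r+ w+, are the parental types, so the F1 was e+ r w / e r+ w+.
The two rarest classes, e r w and e+ r+ w+, are the double crossovers. Comparing them with the parentals, only the e allele has switched, so e is the middle locus and the order is w – e – r.
Crossovers in the e–r interval produce the single-crossover classes e+ r+ w and e r w+ (302 + 369 = 671) plus the double crossovers (35).
RF(e–r) = (671 + 35) / 2564 = 706/2564 = 0.2754 → 27.5 cM.

27.5 cM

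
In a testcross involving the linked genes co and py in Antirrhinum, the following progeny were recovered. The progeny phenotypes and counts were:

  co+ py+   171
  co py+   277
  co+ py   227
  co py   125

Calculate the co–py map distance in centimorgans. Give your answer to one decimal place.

37.0 centimorgans

The two most frequent classes, co+ py (227) and co py+ (277), are the parental types, so the F1 was co+ py / co py+.
The recombinant classes are co+ py+ and co py: 171 + 125 = 296.
Recombination frequency = 296/800 = 0.3700 ≈ 37.0%, i.e. 37.0 centimorgans.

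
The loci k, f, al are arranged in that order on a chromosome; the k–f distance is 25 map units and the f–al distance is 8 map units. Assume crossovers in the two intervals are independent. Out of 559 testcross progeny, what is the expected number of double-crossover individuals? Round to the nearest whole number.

11

Map distances give recombination frequencies of 0.250 and 0.080 for the two intervals.
With no interference, expected double-crossover frequency = 0.250 × 0.080 = 0.02000.
Expected number = 0.02000 × 559 = 11.18 ≈ 11.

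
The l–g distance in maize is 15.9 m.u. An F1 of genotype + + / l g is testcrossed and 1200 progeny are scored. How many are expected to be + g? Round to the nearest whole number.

A map distance of 15.9 m.u. corresponds to a recombination frequency of 0.159.
The F1 is + + / l g, so + g is a recombinant gamete class with expected frequency r/2 = 0.159/2 = 0.0795.
Expected number = 0.0795 × 1200 = 95.40 ≈ 95.

95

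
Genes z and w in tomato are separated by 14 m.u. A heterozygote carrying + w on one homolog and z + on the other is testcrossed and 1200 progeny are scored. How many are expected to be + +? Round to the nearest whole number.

84

A map distance of 14 m.u. corresponds to a recombination frequency of 0.140.
The F1 is + w / z +, so + + is a recombinant gamete class with expected frequency r/2 = 0.140/2 = 0.0700.
Expected number = 0.0700 × 1200 = 84.00 ≈ 84.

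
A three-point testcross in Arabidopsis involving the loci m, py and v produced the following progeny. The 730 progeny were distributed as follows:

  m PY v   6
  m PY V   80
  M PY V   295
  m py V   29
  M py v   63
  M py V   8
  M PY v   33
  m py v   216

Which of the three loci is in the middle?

py

The two most frequent reciprocal classes, m py v and M PY V, are the parental types, so the F1 was m py v / M PY V.
The two rarest classes, m PY v and M py V, are the double crossovers. Comparing them with the parentals, only the py allele has switched, so py is the middle locus and the order is v – py – m.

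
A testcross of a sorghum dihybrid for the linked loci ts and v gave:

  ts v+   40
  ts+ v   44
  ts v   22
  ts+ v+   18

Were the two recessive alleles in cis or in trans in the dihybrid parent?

trans

The two most frequent classes are ts+ v (44) and ts v+ (40); these are the parental (non-recombinant) types.
So the F1 carried ts+ v on one chromosome and ts v+ on the other — the recessive alleles are on opposite chromosomes (trans / repulsion).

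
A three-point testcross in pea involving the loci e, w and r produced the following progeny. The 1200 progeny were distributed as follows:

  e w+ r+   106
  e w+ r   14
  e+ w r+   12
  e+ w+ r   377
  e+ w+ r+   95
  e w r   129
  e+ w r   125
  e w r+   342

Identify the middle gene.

The two most frequent reciprocal classes, e+ w+ r and e w r+, are the parental types, so the F1 was e+ w+ r / e w r+.
The two rarest classes, e w+ r and e+ w r+, are the double crossovers. Comparing them with the parentals, only the e allele has switched, so e is the middle locus and the order is r – e – w.

e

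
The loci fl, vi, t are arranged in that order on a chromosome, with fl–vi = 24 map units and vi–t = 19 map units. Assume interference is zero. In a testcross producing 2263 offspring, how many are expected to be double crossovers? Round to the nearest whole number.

103

Map distances give recombination frequencies of 0.240 and 0.190 for the two intervals.
With no interference, expected double-crossover frequency = 0.240 × 0.190 = 0.04560.
Expected number = 0.04560 × 2263 = 103.19 ≈ 103.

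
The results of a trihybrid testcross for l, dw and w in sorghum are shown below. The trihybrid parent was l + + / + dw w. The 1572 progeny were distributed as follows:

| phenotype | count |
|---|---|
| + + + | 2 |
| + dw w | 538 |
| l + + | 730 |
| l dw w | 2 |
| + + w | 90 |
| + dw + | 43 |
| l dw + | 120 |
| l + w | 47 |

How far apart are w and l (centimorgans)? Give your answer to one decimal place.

6.0 centimorgans

The two rarest classes, + + + and l dw w, are the double crossovers. Comparing them with the parentals, only the l allele has switched, so l is the middle locus and the order is dw – l – w.
Crossovers in the l–w interval produce the single-crossover classes l + w and + dw + (47 + 43 = 90) plus the double crossovers (4).
RF(l–w) = (90 + 4) / 1572 = 94/1572 = 0.0598 → 6.0 centimorgans.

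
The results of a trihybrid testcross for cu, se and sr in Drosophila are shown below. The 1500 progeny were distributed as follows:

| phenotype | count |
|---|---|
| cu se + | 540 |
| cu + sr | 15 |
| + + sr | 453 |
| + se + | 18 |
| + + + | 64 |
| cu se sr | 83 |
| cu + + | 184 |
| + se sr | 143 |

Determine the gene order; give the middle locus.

cu

The two most frequent reciprocal classes, cu se + and + + sr, are the parental types, so the F1 was cu se + / + + sr.
The two rarest classes, + se + and cu + sr, are the double crossovers. Comparing them with the parentals, only the cu allele has switched, so cu is the middle locus and the order is se – cu – sr.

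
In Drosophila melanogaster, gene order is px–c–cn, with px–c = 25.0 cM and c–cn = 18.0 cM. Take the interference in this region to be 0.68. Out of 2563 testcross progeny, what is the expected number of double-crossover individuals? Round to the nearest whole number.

Map distances give recombination frequencies of 0.250 and 0.180 for the two intervals.
With interference 0.68 (so coincidence = 0.32), expected double-crossover frequency = 0.250 × 0.180 × 0.32 = 0.01440.
Expected number = 0.01440 × 2563 = 36.91 ≈ 37.

37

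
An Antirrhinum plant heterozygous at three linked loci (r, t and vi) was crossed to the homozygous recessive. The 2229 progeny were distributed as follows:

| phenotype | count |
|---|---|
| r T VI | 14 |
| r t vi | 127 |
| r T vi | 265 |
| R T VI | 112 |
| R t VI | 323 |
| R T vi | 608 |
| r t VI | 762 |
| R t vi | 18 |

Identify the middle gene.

t

The two most frequent reciprocal classes, r t VI and R T vi, are the parental types, so the F1 was r t VI / R T vi.
The two rarest classes, r T VI and R t vi, are the double crossovers. Comparing them with the parentals, only the t allele has switched, so t is the middle locus and the order is vi – t – r.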